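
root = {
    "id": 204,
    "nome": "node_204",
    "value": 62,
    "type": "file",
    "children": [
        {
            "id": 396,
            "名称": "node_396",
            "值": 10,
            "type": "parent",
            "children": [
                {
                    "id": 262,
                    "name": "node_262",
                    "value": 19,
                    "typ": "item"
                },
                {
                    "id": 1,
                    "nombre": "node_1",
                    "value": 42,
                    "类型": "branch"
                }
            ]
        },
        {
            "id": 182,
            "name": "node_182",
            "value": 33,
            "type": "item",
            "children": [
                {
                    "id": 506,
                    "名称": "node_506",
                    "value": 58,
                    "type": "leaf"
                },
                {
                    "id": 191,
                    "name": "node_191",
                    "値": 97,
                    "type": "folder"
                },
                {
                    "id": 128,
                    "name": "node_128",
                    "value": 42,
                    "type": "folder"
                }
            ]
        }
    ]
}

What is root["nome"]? "node_204"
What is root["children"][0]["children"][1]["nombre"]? "node_1"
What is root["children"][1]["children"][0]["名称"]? "node_506"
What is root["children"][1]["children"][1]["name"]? "node_191"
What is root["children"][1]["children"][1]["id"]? 191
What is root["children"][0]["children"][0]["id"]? 262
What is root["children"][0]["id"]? 396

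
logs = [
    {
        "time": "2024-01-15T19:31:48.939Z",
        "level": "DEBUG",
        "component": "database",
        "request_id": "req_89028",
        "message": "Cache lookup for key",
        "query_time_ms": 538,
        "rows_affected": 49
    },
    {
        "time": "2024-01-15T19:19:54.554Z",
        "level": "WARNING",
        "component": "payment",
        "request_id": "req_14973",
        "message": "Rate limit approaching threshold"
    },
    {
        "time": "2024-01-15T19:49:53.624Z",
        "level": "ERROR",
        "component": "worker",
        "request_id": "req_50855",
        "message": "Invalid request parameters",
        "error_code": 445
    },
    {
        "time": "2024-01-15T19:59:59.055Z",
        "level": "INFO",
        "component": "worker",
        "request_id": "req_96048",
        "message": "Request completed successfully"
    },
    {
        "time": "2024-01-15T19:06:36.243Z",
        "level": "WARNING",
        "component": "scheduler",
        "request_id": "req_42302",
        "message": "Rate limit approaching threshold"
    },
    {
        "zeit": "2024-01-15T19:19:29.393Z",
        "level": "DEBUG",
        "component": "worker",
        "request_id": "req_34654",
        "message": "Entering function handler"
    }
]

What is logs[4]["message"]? "Rate limit approaching threshold"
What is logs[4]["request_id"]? "req_42302"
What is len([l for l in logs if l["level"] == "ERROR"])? 1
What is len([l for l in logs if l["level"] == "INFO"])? 1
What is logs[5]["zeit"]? "2024-01-15T19:19:29.393Z"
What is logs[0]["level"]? "DEBUG"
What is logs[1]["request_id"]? "req_14973"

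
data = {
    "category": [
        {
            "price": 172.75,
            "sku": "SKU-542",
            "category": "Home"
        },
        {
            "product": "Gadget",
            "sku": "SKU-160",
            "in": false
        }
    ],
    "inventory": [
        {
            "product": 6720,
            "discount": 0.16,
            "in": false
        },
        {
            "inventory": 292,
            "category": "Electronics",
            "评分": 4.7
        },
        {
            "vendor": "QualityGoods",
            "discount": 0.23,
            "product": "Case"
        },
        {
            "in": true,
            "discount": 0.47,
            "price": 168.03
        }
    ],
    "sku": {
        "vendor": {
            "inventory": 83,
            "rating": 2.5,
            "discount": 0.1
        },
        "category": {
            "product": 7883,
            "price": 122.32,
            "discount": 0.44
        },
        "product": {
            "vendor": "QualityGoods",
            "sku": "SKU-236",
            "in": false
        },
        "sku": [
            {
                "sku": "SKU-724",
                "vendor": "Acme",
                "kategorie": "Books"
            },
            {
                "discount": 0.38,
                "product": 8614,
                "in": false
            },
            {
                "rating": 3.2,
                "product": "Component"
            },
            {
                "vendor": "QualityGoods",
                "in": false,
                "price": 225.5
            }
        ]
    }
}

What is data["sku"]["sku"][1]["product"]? 8614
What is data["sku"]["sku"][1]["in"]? False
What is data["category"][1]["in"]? False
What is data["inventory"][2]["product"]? "Case"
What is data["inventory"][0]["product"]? 6720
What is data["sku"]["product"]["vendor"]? "QualityGoods"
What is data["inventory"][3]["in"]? True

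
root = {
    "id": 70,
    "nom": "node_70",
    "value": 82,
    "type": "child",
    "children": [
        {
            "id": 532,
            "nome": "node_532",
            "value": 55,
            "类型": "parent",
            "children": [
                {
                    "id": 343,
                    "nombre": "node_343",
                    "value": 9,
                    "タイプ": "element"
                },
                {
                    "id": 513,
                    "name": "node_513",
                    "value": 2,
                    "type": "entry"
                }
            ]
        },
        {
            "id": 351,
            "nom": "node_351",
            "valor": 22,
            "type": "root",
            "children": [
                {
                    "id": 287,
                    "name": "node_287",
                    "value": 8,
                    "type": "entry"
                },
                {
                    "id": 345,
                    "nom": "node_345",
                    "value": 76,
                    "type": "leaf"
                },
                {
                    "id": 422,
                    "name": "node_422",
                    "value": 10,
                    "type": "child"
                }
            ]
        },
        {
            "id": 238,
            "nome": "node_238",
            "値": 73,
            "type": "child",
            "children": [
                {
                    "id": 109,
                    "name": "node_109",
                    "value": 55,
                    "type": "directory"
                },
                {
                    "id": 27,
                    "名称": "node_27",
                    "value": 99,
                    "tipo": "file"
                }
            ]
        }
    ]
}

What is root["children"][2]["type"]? "child"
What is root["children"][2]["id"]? 238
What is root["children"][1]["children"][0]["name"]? "node_287"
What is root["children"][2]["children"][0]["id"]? 109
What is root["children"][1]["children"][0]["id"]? 287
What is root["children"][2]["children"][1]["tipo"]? "file"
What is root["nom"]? "node_70"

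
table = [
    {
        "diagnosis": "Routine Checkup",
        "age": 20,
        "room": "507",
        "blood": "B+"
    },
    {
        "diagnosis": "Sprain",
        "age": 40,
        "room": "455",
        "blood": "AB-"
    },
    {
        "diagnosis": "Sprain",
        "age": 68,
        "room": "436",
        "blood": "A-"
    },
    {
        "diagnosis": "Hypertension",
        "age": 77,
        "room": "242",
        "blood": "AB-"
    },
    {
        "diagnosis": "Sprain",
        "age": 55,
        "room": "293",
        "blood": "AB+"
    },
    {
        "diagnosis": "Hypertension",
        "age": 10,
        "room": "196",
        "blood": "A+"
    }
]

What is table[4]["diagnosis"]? "Sprain"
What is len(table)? 6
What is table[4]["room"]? "293"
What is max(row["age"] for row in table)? 77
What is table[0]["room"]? "507"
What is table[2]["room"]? "436"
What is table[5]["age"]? 10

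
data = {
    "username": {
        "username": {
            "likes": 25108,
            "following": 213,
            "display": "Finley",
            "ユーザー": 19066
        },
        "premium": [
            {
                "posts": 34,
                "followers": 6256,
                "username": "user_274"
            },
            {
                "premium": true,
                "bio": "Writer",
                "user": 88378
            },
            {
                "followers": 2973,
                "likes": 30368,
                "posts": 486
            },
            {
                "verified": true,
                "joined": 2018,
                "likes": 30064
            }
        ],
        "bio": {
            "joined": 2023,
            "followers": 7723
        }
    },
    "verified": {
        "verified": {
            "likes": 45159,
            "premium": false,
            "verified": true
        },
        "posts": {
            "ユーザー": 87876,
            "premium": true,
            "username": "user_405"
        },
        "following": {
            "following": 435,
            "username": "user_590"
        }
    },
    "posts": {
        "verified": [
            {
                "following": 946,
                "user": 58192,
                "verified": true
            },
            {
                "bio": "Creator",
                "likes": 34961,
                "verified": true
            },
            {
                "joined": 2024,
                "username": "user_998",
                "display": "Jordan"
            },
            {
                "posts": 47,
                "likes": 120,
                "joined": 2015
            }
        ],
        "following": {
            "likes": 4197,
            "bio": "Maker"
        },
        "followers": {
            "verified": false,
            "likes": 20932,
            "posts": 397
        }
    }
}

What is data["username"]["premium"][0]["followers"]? 6256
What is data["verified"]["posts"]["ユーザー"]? 87876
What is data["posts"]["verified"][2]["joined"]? 2024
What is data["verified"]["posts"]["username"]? "user_405"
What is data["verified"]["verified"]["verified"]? True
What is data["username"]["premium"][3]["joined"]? 2018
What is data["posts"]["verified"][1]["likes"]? 34961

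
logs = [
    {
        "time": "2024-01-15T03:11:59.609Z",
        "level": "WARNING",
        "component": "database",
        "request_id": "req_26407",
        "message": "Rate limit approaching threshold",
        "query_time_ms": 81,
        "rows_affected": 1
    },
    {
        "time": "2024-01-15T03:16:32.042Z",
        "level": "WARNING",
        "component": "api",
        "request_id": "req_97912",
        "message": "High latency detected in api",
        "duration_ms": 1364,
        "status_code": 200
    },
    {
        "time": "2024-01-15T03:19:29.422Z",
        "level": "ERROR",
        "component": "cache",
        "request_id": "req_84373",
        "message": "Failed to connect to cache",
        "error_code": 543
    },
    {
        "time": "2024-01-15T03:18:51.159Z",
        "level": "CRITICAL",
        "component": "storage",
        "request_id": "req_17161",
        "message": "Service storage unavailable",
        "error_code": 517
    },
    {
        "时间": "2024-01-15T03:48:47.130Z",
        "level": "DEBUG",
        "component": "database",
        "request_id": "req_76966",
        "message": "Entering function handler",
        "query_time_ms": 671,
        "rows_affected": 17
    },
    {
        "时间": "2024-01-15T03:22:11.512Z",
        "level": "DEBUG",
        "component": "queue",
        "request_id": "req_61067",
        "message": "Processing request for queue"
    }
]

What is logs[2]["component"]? "cache"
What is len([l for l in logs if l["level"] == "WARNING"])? 2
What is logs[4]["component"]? "database"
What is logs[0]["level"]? "WARNING"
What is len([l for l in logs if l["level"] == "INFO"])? 0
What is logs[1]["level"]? "WARNING"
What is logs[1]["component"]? "api"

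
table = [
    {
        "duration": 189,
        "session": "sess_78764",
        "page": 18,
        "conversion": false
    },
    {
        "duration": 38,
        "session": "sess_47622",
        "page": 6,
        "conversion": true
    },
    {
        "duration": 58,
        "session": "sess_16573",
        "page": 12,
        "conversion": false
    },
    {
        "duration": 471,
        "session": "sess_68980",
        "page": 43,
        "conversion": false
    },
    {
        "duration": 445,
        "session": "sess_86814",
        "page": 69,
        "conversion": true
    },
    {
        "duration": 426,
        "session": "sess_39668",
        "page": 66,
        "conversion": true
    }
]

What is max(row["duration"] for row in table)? 471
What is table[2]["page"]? 12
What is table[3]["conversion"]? False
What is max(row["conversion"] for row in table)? True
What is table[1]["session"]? "sess_47622"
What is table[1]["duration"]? 38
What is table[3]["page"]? 43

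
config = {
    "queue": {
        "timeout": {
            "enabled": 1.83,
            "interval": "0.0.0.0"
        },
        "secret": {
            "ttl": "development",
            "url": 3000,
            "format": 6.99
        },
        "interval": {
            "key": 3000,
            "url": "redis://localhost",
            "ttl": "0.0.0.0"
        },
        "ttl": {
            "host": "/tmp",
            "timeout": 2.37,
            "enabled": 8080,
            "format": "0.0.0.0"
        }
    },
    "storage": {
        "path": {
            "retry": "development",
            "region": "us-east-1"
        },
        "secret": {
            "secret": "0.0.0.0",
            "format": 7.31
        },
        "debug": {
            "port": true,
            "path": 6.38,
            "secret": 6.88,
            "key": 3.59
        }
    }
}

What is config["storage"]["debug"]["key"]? 3.59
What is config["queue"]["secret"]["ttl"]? "development"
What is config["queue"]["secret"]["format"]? 6.99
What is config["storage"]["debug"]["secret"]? 6.88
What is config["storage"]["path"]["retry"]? "development"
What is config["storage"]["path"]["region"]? "us-east-1"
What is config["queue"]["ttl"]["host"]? "/tmp"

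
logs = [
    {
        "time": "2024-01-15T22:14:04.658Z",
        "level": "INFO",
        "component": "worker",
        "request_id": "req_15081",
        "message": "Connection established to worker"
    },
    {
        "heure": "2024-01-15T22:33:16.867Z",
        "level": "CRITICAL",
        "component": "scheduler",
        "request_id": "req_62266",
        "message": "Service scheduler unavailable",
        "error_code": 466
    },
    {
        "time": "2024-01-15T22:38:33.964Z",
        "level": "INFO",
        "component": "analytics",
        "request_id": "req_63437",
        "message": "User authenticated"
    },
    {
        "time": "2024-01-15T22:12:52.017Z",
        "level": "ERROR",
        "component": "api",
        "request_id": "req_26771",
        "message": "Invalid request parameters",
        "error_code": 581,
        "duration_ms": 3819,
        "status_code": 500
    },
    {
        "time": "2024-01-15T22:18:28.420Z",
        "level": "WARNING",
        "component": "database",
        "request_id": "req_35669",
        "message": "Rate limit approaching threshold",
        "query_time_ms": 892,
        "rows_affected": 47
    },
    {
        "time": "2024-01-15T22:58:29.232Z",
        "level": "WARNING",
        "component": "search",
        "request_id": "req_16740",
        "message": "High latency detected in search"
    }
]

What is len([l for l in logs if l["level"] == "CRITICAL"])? 1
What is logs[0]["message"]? "Connection established to worker"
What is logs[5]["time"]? "2024-01-15T22:58:29.232Z"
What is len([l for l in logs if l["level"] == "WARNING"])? 2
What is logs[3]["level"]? "ERROR"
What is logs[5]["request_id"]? "req_16740"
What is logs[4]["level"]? "WARNING"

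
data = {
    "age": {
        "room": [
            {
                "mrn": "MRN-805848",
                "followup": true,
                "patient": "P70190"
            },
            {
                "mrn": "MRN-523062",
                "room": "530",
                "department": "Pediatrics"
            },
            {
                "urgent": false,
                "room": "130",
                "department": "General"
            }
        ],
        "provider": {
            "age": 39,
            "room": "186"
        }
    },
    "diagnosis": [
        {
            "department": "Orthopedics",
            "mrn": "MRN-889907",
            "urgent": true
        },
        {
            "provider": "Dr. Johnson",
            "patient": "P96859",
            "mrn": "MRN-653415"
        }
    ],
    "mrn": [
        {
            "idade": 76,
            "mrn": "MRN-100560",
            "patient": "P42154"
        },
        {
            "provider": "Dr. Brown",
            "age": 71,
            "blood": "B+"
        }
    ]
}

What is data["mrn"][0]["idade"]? 76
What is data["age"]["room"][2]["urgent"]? False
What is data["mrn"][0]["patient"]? "P42154"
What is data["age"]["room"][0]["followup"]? True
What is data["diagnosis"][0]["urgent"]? True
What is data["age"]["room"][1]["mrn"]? "MRN-523062"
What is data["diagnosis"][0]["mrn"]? "MRN-889907"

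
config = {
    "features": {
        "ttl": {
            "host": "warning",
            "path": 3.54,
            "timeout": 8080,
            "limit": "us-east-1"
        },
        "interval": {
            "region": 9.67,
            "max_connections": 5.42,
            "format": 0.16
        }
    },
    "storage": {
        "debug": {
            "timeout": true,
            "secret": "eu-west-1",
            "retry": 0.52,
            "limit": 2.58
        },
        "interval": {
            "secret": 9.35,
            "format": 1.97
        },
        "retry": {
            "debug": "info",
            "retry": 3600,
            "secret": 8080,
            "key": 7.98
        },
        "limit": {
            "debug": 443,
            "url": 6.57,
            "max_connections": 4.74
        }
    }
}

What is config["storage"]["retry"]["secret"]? 8080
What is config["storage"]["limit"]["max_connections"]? 4.74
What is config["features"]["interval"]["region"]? 9.67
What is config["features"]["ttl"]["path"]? 3.54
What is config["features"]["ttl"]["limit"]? "us-east-1"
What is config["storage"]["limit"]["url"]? 6.57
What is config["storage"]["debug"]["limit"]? 2.58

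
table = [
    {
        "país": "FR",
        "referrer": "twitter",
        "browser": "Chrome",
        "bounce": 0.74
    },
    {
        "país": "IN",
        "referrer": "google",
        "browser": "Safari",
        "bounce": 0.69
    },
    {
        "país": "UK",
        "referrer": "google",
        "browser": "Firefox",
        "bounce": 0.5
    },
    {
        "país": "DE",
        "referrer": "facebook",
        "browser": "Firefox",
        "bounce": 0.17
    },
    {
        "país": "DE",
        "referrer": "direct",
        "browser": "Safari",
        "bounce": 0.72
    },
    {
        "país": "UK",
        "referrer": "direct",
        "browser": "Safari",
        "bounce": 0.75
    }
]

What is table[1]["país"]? "IN"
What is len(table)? 6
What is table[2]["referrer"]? "google"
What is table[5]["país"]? "UK"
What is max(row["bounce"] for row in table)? 0.75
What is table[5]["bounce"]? 0.75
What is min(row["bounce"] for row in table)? 0.17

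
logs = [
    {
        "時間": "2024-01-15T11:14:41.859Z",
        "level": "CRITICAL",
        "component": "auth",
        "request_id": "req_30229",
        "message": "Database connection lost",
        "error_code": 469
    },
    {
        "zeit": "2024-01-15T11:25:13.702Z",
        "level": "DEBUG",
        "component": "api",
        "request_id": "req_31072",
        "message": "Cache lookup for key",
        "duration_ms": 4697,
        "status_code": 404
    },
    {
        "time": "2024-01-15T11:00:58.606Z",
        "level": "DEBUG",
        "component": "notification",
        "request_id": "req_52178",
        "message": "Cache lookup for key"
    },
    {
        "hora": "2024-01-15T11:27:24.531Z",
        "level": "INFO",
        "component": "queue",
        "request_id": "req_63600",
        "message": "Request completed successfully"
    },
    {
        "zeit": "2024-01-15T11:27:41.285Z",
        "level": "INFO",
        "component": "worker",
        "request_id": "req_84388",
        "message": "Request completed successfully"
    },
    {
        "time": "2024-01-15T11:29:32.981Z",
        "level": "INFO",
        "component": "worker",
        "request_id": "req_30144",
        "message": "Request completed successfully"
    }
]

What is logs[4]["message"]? "Request completed successfully"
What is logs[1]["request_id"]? "req_31072"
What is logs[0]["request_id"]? "req_30229"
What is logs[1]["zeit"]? "2024-01-15T11:25:13.702Z"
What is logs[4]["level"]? "INFO"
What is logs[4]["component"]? "worker"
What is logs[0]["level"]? "CRITICAL"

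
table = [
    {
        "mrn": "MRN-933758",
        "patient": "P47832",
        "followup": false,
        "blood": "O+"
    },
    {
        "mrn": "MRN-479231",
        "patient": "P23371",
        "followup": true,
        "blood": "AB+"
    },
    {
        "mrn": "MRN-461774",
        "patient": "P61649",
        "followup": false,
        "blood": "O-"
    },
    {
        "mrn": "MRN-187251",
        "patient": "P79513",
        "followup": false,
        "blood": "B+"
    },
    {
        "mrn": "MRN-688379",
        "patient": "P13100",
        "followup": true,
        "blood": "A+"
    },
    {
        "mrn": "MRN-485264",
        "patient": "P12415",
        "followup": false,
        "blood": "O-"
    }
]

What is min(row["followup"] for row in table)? False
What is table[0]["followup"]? False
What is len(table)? 6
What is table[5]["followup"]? False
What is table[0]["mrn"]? "MRN-933758"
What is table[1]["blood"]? "AB+"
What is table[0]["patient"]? "P47832"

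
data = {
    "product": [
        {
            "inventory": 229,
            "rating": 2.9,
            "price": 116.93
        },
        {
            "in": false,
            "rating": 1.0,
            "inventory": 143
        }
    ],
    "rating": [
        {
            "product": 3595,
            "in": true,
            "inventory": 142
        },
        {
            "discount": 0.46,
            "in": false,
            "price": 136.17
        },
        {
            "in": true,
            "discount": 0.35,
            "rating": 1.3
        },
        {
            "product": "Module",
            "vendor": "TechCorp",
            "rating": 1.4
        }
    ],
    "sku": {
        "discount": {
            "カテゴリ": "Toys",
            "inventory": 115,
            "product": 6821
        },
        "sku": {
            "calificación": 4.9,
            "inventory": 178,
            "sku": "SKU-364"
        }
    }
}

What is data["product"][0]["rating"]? 2.9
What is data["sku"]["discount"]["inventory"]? 115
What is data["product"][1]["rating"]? 1.0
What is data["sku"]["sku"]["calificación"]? 4.9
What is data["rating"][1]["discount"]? 0.46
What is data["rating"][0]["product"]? 3595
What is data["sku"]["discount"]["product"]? 6821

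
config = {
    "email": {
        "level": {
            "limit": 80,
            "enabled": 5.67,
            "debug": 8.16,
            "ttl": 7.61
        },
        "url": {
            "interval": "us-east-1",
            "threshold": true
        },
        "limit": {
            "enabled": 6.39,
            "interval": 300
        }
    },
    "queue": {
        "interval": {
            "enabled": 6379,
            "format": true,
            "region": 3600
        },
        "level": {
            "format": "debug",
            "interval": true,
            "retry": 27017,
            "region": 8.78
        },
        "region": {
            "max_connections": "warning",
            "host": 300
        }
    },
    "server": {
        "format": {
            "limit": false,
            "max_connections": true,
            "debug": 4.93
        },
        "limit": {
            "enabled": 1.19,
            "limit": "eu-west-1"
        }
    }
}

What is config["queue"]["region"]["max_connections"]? "warning"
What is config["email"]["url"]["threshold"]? True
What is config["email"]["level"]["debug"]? 8.16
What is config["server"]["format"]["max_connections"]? True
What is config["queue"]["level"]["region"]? 8.78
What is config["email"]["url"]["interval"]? "us-east-1"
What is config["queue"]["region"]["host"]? 300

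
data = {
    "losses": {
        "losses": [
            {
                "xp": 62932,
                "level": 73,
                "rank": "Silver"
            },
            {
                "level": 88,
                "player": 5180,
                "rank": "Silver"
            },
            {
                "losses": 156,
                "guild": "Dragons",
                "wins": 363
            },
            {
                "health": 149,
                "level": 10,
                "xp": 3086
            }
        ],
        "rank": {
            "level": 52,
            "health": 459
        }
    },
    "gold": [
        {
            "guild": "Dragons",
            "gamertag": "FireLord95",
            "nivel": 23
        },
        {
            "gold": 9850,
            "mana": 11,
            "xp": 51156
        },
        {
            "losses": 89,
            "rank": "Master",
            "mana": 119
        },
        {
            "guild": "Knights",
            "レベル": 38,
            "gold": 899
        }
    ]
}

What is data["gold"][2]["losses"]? 89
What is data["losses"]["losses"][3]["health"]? 149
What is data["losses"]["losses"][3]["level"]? 10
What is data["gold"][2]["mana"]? 119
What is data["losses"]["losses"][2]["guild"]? "Dragons"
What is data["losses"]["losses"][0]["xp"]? 62932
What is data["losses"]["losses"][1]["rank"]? "Silver"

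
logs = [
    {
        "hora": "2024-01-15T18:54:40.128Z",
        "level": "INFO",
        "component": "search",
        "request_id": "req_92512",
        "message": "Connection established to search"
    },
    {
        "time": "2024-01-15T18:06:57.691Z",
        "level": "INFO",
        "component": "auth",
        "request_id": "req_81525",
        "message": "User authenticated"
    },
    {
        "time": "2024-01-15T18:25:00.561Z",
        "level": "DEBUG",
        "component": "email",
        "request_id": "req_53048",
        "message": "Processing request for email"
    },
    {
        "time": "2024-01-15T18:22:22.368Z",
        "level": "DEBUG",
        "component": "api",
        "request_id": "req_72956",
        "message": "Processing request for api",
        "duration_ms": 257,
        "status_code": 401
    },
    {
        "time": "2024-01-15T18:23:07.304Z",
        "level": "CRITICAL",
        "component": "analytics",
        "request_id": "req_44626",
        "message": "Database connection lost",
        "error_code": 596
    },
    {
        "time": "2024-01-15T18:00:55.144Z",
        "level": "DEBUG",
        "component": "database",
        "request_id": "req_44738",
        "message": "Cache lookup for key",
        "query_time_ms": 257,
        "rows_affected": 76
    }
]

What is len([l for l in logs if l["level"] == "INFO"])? 2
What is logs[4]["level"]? "CRITICAL"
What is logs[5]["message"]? "Cache lookup for key"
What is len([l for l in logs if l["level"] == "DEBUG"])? 3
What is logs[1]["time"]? "2024-01-15T18:06:57.691Z"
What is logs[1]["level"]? "INFO"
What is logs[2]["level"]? "DEBUG"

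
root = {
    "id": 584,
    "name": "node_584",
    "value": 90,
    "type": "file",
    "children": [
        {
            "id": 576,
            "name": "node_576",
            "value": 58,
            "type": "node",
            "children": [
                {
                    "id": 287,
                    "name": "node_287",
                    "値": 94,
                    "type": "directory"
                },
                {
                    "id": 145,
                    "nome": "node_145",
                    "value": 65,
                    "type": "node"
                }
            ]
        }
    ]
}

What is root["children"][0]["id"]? 576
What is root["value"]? 90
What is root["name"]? "node_584"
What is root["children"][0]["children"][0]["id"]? 287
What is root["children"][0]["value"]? 58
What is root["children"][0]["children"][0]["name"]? "node_287"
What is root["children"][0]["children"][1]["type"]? "node"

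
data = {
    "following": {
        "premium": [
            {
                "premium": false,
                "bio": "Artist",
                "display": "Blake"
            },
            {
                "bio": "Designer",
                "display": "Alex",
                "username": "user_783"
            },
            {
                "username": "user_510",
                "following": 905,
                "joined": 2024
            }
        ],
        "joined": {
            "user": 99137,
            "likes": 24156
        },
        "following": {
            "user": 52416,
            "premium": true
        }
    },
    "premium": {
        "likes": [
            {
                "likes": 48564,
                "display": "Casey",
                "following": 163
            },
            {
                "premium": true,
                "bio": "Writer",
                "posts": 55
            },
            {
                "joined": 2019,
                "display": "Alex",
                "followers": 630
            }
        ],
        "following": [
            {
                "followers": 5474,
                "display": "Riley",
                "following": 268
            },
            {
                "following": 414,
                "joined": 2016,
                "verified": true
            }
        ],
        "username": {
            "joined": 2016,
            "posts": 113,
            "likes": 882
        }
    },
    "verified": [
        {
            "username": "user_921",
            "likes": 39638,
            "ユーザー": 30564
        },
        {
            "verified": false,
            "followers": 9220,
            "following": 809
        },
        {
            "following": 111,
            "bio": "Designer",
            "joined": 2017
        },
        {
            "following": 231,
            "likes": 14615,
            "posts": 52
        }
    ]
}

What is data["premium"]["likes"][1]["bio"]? "Writer"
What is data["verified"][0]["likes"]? 39638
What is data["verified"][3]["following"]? 231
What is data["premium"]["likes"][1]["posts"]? 55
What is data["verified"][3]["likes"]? 14615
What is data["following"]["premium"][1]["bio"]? "Designer"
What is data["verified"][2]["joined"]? 2017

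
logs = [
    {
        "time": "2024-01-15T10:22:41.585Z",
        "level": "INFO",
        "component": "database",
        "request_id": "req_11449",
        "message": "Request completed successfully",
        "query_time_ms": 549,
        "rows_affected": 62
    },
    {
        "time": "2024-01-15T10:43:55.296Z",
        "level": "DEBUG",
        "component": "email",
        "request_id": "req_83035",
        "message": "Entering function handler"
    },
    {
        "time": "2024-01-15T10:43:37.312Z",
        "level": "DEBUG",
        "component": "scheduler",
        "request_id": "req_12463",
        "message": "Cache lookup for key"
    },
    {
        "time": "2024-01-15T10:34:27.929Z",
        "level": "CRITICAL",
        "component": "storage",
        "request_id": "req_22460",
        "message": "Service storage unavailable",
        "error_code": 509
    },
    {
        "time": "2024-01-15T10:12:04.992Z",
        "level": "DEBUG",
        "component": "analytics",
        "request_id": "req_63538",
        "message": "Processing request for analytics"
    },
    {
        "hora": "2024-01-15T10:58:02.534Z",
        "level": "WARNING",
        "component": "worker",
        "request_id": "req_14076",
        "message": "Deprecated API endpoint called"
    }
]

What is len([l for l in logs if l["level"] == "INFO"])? 1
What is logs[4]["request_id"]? "req_63538"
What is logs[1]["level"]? "DEBUG"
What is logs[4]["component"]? "analytics"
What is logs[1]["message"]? "Entering function handler"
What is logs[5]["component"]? "worker"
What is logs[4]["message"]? "Processing request for analytics"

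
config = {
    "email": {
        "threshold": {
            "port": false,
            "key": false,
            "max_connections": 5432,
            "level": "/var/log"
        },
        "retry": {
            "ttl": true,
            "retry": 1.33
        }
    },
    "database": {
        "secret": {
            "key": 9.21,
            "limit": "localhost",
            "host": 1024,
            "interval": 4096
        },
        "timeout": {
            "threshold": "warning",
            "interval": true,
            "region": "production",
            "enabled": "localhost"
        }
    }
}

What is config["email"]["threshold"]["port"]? False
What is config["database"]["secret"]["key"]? 9.21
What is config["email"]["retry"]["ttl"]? True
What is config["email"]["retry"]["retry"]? 1.33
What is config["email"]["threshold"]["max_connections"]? 5432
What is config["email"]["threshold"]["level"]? "/var/log"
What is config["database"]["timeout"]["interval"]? True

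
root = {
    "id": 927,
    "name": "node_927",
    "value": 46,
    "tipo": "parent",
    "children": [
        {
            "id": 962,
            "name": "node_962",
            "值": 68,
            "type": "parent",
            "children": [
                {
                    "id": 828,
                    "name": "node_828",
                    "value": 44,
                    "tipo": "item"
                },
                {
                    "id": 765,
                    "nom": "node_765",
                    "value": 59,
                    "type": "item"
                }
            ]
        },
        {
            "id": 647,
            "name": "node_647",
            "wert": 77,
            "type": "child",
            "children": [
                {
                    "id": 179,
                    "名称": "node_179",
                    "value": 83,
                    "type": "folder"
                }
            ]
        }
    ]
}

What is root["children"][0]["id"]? 962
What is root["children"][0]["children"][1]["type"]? "item"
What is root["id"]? 927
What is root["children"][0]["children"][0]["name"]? "node_828"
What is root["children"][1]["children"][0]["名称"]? "node_179"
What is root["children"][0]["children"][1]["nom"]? "node_765"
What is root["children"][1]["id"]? 647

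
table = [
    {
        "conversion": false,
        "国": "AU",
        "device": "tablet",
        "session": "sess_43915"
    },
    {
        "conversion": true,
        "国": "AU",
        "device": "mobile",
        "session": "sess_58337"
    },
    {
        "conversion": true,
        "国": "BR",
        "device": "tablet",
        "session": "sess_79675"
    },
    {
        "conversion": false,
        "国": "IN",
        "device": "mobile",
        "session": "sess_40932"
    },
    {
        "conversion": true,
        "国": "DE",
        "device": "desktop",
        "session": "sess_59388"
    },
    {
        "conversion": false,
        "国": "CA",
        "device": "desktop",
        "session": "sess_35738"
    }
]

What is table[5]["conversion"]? False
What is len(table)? 6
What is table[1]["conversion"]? True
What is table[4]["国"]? "DE"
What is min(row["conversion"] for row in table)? False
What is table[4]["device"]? "desktop"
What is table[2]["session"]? "sess_79675"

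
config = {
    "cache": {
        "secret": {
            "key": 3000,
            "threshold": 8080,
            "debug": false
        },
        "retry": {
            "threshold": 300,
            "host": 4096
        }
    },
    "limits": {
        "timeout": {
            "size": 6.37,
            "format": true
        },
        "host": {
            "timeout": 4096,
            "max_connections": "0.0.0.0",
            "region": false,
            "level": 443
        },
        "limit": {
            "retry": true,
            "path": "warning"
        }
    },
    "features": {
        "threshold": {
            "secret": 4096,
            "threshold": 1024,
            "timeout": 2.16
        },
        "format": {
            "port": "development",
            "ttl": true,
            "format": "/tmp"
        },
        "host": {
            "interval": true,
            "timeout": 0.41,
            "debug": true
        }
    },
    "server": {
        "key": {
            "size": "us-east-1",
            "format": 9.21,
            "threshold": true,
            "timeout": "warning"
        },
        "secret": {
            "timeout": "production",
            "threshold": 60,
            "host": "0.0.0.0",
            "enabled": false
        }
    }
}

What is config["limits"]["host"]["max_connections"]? "0.0.0.0"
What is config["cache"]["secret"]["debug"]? False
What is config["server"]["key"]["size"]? "us-east-1"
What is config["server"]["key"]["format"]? 9.21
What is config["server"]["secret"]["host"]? "0.0.0.0"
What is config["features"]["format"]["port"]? "development"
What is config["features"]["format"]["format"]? "/tmp"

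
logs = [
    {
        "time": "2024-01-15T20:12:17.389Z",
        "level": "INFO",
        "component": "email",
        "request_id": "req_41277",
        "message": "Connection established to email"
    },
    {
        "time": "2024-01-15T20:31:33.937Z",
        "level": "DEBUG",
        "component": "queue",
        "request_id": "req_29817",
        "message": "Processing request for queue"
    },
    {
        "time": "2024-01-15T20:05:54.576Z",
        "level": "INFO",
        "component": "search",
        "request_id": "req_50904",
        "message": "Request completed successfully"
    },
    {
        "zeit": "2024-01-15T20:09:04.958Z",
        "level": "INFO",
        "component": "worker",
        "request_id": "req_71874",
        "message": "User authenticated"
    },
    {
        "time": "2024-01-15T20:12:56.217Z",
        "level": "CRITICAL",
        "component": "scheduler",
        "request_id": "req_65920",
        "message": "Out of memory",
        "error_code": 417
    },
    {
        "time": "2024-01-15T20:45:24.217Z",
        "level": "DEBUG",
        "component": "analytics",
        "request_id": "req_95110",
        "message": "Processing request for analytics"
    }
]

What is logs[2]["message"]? "Request completed successfully"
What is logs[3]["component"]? "worker"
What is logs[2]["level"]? "INFO"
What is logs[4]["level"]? "CRITICAL"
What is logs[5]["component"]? "analytics"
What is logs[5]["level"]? "DEBUG"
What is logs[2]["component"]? "search"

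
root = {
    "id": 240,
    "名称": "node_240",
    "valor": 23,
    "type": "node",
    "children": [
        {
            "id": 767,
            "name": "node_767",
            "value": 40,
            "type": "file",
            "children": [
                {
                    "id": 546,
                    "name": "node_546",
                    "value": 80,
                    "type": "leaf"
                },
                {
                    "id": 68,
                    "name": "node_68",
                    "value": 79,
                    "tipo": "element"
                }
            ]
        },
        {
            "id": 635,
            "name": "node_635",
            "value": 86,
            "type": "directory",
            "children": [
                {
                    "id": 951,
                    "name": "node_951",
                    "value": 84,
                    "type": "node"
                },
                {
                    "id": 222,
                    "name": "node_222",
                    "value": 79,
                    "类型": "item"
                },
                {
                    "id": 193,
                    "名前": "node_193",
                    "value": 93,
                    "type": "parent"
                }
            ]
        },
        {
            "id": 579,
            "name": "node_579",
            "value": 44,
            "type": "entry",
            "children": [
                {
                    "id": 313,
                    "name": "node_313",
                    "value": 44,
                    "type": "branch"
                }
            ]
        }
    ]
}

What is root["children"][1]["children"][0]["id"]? 951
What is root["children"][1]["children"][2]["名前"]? "node_193"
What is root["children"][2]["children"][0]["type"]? "branch"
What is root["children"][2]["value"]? 44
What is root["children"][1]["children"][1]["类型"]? "item"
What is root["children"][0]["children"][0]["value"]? 80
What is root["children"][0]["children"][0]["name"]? "node_546"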